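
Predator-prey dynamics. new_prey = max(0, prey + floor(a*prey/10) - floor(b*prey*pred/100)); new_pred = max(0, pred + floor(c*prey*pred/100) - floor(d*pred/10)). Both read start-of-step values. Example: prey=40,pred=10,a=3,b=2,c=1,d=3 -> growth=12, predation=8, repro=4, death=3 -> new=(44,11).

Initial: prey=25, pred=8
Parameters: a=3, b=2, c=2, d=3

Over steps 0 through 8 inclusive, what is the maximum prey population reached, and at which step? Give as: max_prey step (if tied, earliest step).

Step 1: prey: 25+7-4=28; pred: 8+4-2=10
Step 2: prey: 28+8-5=31; pred: 10+5-3=12
Step 3: prey: 31+9-7=33; pred: 12+7-3=16
Step 4: prey: 33+9-10=32; pred: 16+10-4=22
Step 5: prey: 32+9-14=27; pred: 22+14-6=30
Step 6: prey: 27+8-16=19; pred: 30+16-9=37
Step 7: prey: 19+5-14=10; pred: 37+14-11=40
Step 8: prey: 10+3-8=5; pred: 40+8-12=36
Max prey = 33 at step 3

Answer: 33 3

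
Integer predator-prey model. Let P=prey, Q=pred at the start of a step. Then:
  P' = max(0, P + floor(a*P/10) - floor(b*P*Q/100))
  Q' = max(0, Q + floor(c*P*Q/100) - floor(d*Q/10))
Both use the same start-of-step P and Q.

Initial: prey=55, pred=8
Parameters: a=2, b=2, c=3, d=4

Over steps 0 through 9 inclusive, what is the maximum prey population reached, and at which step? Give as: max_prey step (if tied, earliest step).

Answer: 58 1

Derivation:
Step 1: prey: 55+11-8=58; pred: 8+13-3=18
Step 2: prey: 58+11-20=49; pred: 18+31-7=42
Step 3: prey: 49+9-41=17; pred: 42+61-16=87
Step 4: prey: 17+3-29=0; pred: 87+44-34=97
Step 5: prey: 0+0-0=0; pred: 97+0-38=59
Step 6: prey: 0+0-0=0; pred: 59+0-23=36
Step 7: prey: 0+0-0=0; pred: 36+0-14=22
Step 8: prey: 0+0-0=0; pred: 22+0-8=14
Step 9: prey: 0+0-0=0; pred: 14+0-5=9
Max prey = 58 at step 1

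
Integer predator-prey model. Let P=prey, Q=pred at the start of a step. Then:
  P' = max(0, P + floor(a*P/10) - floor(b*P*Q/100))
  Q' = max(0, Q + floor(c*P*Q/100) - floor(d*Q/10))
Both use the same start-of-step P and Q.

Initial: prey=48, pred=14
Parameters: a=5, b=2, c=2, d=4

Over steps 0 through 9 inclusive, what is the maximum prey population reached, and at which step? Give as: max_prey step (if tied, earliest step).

Step 1: prey: 48+24-13=59; pred: 14+13-5=22
Step 2: prey: 59+29-25=63; pred: 22+25-8=39
Step 3: prey: 63+31-49=45; pred: 39+49-15=73
Step 4: prey: 45+22-65=2; pred: 73+65-29=109
Step 5: prey: 2+1-4=0; pred: 109+4-43=70
Step 6: prey: 0+0-0=0; pred: 70+0-28=42
Step 7: prey: 0+0-0=0; pred: 42+0-16=26
Step 8: prey: 0+0-0=0; pred: 26+0-10=16
Step 9: prey: 0+0-0=0; pred: 16+0-6=10
Max prey = 63 at step 2

Answer: 63 2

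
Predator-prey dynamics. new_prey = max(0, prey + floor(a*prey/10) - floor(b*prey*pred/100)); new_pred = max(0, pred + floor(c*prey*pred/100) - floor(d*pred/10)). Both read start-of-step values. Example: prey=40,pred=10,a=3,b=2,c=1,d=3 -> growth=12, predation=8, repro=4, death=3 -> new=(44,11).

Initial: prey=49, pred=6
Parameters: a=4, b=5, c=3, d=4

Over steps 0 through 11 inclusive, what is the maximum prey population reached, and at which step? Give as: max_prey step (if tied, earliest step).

Step 1: prey: 49+19-14=54; pred: 6+8-2=12
Step 2: prey: 54+21-32=43; pred: 12+19-4=27
Step 3: prey: 43+17-58=2; pred: 27+34-10=51
Step 4: prey: 2+0-5=0; pred: 51+3-20=34
Step 5: prey: 0+0-0=0; pred: 34+0-13=21
Step 6: prey: 0+0-0=0; pred: 21+0-8=13
Step 7: prey: 0+0-0=0; pred: 13+0-5=8
Step 8: prey: 0+0-0=0; pred: 8+0-3=5
Step 9: prey: 0+0-0=0; pred: 5+0-2=3
Step 10: prey: 0+0-0=0; pred: 3+0-1=2
Step 11: prey: 0+0-0=0; pred: 2+0-0=2
Max prey = 54 at step 1

Answer: 54 1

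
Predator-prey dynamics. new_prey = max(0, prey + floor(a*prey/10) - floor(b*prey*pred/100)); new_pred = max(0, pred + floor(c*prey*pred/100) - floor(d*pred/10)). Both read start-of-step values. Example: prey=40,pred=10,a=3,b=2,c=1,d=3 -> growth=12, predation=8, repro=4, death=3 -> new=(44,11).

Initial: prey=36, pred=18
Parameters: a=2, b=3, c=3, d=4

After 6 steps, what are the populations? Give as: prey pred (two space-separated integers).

Answer: 0 8

Derivation:
Step 1: prey: 36+7-19=24; pred: 18+19-7=30
Step 2: prey: 24+4-21=7; pred: 30+21-12=39
Step 3: prey: 7+1-8=0; pred: 39+8-15=32
Step 4: prey: 0+0-0=0; pred: 32+0-12=20
Step 5: prey: 0+0-0=0; pred: 20+0-8=12
Step 6: prey: 0+0-0=0; pred: 12+0-4=8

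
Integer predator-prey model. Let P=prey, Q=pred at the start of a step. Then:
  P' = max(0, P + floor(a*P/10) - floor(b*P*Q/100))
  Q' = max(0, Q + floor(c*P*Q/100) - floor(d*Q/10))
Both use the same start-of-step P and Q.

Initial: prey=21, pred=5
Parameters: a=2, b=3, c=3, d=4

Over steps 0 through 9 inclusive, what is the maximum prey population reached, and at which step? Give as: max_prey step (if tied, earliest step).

Answer: 23 2

Derivation:
Step 1: prey: 21+4-3=22; pred: 5+3-2=6
Step 2: prey: 22+4-3=23; pred: 6+3-2=7
Step 3: prey: 23+4-4=23; pred: 7+4-2=9
Step 4: prey: 23+4-6=21; pred: 9+6-3=12
Step 5: prey: 21+4-7=18; pred: 12+7-4=15
Step 6: prey: 18+3-8=13; pred: 15+8-6=17
Step 7: prey: 13+2-6=9; pred: 17+6-6=17
Step 8: prey: 9+1-4=6; pred: 17+4-6=15
Step 9: prey: 6+1-2=5; pred: 15+2-6=11
Max prey = 23 at step 2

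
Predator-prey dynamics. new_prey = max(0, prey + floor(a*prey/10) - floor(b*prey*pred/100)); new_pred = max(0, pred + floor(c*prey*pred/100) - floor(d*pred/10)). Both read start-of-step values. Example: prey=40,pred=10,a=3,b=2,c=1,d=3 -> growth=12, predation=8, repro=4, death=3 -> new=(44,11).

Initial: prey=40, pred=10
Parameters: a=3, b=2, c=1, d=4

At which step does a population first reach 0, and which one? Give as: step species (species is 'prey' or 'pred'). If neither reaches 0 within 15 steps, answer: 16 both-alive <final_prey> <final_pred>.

Answer: 16 both-alive 12 9

Derivation:
Step 1: prey: 40+12-8=44; pred: 10+4-4=10
Step 2: prey: 44+13-8=49; pred: 10+4-4=10
Step 3: prey: 49+14-9=54; pred: 10+4-4=10
Step 4: prey: 54+16-10=60; pred: 10+5-4=11
Step 5: prey: 60+18-13=65; pred: 11+6-4=13
Step 6: prey: 65+19-16=68; pred: 13+8-5=16
Step 7: prey: 68+20-21=67; pred: 16+10-6=20
Step 8: prey: 67+20-26=61; pred: 20+13-8=25
Step 9: prey: 61+18-30=49; pred: 25+15-10=30
Step 10: prey: 49+14-29=34; pred: 30+14-12=32
Step 11: prey: 34+10-21=23; pred: 32+10-12=30
Step 12: prey: 23+6-13=16; pred: 30+6-12=24
Step 13: prey: 16+4-7=13; pred: 24+3-9=18
Step 14: prey: 13+3-4=12; pred: 18+2-7=13
Step 15: prey: 12+3-3=12; pred: 13+1-5=9
No extinction within 15 steps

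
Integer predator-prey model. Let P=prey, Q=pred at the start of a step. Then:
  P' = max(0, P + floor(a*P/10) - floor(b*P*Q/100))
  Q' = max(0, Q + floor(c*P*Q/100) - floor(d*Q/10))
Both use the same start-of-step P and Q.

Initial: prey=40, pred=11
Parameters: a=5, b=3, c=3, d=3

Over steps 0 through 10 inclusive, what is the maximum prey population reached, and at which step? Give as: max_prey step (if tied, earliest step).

Answer: 47 1

Derivation:
Step 1: prey: 40+20-13=47; pred: 11+13-3=21
Step 2: prey: 47+23-29=41; pred: 21+29-6=44
Step 3: prey: 41+20-54=7; pred: 44+54-13=85
Step 4: prey: 7+3-17=0; pred: 85+17-25=77
Step 5: prey: 0+0-0=0; pred: 77+0-23=54
Step 6: prey: 0+0-0=0; pred: 54+0-16=38
Step 7: prey: 0+0-0=0; pred: 38+0-11=27
Step 8: prey: 0+0-0=0; pred: 27+0-8=19
Step 9: prey: 0+0-0=0; pred: 19+0-5=14
Step 10: prey: 0+0-0=0; pred: 14+0-4=10
Max prey = 47 at step 1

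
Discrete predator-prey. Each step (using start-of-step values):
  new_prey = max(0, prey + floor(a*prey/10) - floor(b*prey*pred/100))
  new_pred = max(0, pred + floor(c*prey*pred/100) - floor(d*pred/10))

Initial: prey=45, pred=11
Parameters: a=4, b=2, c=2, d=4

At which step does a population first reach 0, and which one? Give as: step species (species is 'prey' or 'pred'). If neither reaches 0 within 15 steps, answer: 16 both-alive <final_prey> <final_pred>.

Step 1: prey: 45+18-9=54; pred: 11+9-4=16
Step 2: prey: 54+21-17=58; pred: 16+17-6=27
Step 3: prey: 58+23-31=50; pred: 27+31-10=48
Step 4: prey: 50+20-48=22; pred: 48+48-19=77
Step 5: prey: 22+8-33=0; pred: 77+33-30=80
First extinction: prey at step 5

Answer: 5 prey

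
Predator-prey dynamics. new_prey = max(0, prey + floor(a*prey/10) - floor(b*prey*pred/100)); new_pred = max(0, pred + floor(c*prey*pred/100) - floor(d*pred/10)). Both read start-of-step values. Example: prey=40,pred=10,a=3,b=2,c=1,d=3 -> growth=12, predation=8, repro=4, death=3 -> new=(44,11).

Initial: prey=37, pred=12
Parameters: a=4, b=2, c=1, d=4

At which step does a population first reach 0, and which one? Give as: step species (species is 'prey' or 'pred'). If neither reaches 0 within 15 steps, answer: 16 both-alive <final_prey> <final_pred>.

Answer: 16 both-alive 13 6

Derivation:
Step 1: prey: 37+14-8=43; pred: 12+4-4=12
Step 2: prey: 43+17-10=50; pred: 12+5-4=13
Step 3: prey: 50+20-13=57; pred: 13+6-5=14
Step 4: prey: 57+22-15=64; pred: 14+7-5=16
Step 5: prey: 64+25-20=69; pred: 16+10-6=20
Step 6: prey: 69+27-27=69; pred: 20+13-8=25
Step 7: prey: 69+27-34=62; pred: 25+17-10=32
Step 8: prey: 62+24-39=47; pred: 32+19-12=39
Step 9: prey: 47+18-36=29; pred: 39+18-15=42
Step 10: prey: 29+11-24=16; pred: 42+12-16=38
Step 11: prey: 16+6-12=10; pred: 38+6-15=29
Step 12: prey: 10+4-5=9; pred: 29+2-11=20
Step 13: prey: 9+3-3=9; pred: 20+1-8=13
Step 14: prey: 9+3-2=10; pred: 13+1-5=9
Step 15: prey: 10+4-1=13; pred: 9+0-3=6
No extinction within 15 steps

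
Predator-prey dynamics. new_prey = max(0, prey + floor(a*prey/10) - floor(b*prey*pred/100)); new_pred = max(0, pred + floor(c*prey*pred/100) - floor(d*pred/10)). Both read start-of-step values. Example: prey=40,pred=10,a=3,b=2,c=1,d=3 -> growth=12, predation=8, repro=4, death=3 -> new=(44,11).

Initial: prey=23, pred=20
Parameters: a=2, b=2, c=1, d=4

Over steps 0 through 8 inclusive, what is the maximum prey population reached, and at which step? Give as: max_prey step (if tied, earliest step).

Step 1: prey: 23+4-9=18; pred: 20+4-8=16
Step 2: prey: 18+3-5=16; pred: 16+2-6=12
Step 3: prey: 16+3-3=16; pred: 12+1-4=9
Step 4: prey: 16+3-2=17; pred: 9+1-3=7
Step 5: prey: 17+3-2=18; pred: 7+1-2=6
Step 6: prey: 18+3-2=19; pred: 6+1-2=5
Step 7: prey: 19+3-1=21; pred: 5+0-2=3
Step 8: prey: 21+4-1=24; pred: 3+0-1=2
Max prey = 24 at step 8

Answer: 24 8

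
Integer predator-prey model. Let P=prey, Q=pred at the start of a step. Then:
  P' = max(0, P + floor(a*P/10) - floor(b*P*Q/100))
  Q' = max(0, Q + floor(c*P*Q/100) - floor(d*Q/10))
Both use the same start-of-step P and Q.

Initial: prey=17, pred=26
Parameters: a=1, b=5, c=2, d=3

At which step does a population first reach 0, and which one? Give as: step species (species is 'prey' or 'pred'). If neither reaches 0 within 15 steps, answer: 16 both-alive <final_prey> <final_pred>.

Answer: 1 prey

Derivation:
Step 1: prey: 17+1-22=0; pred: 26+8-7=27
First extinction: prey at step 1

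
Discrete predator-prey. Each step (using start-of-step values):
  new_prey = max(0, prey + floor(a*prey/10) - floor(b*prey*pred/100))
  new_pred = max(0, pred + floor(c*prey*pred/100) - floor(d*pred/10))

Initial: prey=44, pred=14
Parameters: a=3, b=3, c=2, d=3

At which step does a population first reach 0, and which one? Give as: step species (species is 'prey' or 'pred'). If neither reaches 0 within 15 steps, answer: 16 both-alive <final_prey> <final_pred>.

Answer: 5 prey

Derivation:
Step 1: prey: 44+13-18=39; pred: 14+12-4=22
Step 2: prey: 39+11-25=25; pred: 22+17-6=33
Step 3: prey: 25+7-24=8; pred: 33+16-9=40
Step 4: prey: 8+2-9=1; pred: 40+6-12=34
Step 5: prey: 1+0-1=0; pred: 34+0-10=24
First extinction: prey at step 5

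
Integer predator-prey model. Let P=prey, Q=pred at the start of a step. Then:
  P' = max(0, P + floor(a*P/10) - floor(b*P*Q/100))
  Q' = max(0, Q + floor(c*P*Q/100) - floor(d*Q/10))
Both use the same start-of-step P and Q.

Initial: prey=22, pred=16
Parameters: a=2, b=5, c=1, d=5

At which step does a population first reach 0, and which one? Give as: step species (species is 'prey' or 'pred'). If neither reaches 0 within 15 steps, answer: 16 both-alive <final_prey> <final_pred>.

Answer: 16 both-alive 33 1

Derivation:
Step 1: prey: 22+4-17=9; pred: 16+3-8=11
Step 2: prey: 9+1-4=6; pred: 11+0-5=6
Step 3: prey: 6+1-1=6; pred: 6+0-3=3
Step 4: prey: 6+1-0=7; pred: 3+0-1=2
Step 5: prey: 7+1-0=8; pred: 2+0-1=1
Step 6: prey: 8+1-0=9; pred: 1+0-0=1
Step 7: prey: 9+1-0=10; pred: 1+0-0=1
Step 8: prey: 10+2-0=12; pred: 1+0-0=1
Step 9: prey: 12+2-0=14; pred: 1+0-0=1
Step 10: prey: 14+2-0=16; pred: 1+0-0=1
Step 11: prey: 16+3-0=19; pred: 1+0-0=1
Step 12: prey: 19+3-0=22; pred: 1+0-0=1
Step 13: prey: 22+4-1=25; pred: 1+0-0=1
Step 14: prey: 25+5-1=29; pred: 1+0-0=1
Step 15: prey: 29+5-1=33; pred: 1+0-0=1
No extinction within 15 steps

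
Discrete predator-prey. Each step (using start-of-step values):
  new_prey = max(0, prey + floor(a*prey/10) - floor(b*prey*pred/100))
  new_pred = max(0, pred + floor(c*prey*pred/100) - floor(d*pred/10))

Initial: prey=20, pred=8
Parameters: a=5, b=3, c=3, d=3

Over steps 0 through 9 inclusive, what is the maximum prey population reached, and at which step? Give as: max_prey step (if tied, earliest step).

Answer: 35 3

Derivation:
Step 1: prey: 20+10-4=26; pred: 8+4-2=10
Step 2: prey: 26+13-7=32; pred: 10+7-3=14
Step 3: prey: 32+16-13=35; pred: 14+13-4=23
Step 4: prey: 35+17-24=28; pred: 23+24-6=41
Step 5: prey: 28+14-34=8; pred: 41+34-12=63
Step 6: prey: 8+4-15=0; pred: 63+15-18=60
Step 7: prey: 0+0-0=0; pred: 60+0-18=42
Step 8: prey: 0+0-0=0; pred: 42+0-12=30
Step 9: prey: 0+0-0=0; pred: 30+0-9=21
Max prey = 35 at step 3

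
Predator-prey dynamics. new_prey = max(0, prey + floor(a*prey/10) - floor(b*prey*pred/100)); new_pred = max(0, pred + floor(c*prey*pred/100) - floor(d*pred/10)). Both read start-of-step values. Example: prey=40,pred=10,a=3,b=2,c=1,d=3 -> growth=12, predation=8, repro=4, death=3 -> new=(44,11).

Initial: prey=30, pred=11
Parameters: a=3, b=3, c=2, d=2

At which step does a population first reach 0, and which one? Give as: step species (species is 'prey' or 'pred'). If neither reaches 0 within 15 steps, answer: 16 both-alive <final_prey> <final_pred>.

Answer: 16 both-alive 1 5

Derivation:
Step 1: prey: 30+9-9=30; pred: 11+6-2=15
Step 2: prey: 30+9-13=26; pred: 15+9-3=21
Step 3: prey: 26+7-16=17; pred: 21+10-4=27
Step 4: prey: 17+5-13=9; pred: 27+9-5=31
Step 5: prey: 9+2-8=3; pred: 31+5-6=30
Step 6: prey: 3+0-2=1; pred: 30+1-6=25
Step 7: prey: 1+0-0=1; pred: 25+0-5=20
Step 8: prey: 1+0-0=1; pred: 20+0-4=16
Step 9: prey: 1+0-0=1; pred: 16+0-3=13
Step 10: prey: 1+0-0=1; pred: 13+0-2=11
Step 11: prey: 1+0-0=1; pred: 11+0-2=9
Step 12: prey: 1+0-0=1; pred: 9+0-1=8
Step 13: prey: 1+0-0=1; pred: 8+0-1=7
Step 14: prey: 1+0-0=1; pred: 7+0-1=6
Step 15: prey: 1+0-0=1; pred: 6+0-1=5
No extinction within 15 steps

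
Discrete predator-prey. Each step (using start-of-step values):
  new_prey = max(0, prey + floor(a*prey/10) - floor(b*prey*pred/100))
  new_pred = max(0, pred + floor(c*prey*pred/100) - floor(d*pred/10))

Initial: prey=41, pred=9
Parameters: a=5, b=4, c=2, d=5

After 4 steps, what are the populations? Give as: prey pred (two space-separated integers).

Answer: 20 33

Derivation:
Step 1: prey: 41+20-14=47; pred: 9+7-4=12
Step 2: prey: 47+23-22=48; pred: 12+11-6=17
Step 3: prey: 48+24-32=40; pred: 17+16-8=25
Step 4: prey: 40+20-40=20; pred: 25+20-12=33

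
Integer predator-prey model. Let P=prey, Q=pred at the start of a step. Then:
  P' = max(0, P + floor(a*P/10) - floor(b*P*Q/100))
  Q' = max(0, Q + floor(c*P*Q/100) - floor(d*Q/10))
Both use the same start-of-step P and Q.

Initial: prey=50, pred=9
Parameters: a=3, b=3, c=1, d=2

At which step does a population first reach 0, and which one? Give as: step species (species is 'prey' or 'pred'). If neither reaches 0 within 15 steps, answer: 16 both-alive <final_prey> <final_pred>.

Answer: 16 both-alive 2 5

Derivation:
Step 1: prey: 50+15-13=52; pred: 9+4-1=12
Step 2: prey: 52+15-18=49; pred: 12+6-2=16
Step 3: prey: 49+14-23=40; pred: 16+7-3=20
Step 4: prey: 40+12-24=28; pred: 20+8-4=24
Step 5: prey: 28+8-20=16; pred: 24+6-4=26
Step 6: prey: 16+4-12=8; pred: 26+4-5=25
Step 7: prey: 8+2-6=4; pred: 25+2-5=22
Step 8: prey: 4+1-2=3; pred: 22+0-4=18
Step 9: prey: 3+0-1=2; pred: 18+0-3=15
Step 10: prey: 2+0-0=2; pred: 15+0-3=12
Step 11: prey: 2+0-0=2; pred: 12+0-2=10
Step 12: prey: 2+0-0=2; pred: 10+0-2=8
Step 13: prey: 2+0-0=2; pred: 8+0-1=7
Step 14: prey: 2+0-0=2; pred: 7+0-1=6
Step 15: prey: 2+0-0=2; pred: 6+0-1=5
No extinction within 15 steps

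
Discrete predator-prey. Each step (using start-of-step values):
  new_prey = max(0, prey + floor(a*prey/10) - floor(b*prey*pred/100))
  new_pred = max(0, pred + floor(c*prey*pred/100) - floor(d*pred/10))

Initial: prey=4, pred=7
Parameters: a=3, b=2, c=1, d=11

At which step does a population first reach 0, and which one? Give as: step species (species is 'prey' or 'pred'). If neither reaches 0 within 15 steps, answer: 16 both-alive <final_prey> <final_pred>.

Answer: 1 pred

Derivation:
Step 1: prey: 4+1-0=5; pred: 7+0-7=0
First extinction: pred at step 1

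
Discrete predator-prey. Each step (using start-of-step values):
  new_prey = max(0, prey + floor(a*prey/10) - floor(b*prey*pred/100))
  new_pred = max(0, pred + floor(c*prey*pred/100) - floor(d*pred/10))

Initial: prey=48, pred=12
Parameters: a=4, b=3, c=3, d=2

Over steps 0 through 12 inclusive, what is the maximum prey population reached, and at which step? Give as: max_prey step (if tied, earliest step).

Answer: 50 1

Derivation:
Step 1: prey: 48+19-17=50; pred: 12+17-2=27
Step 2: prey: 50+20-40=30; pred: 27+40-5=62
Step 3: prey: 30+12-55=0; pred: 62+55-12=105
Step 4: prey: 0+0-0=0; pred: 105+0-21=84
Step 5: prey: 0+0-0=0; pred: 84+0-16=68
Step 6: prey: 0+0-0=0; pred: 68+0-13=55
Step 7: prey: 0+0-0=0; pred: 55+0-11=44
Step 8: prey: 0+0-0=0; pred: 44+0-8=36
Step 9: prey: 0+0-0=0; pred: 36+0-7=29
Step 10: prey: 0+0-0=0; pred: 29+0-5=24
Step 11: prey: 0+0-0=0; pred: 24+0-4=20
Step 12: prey: 0+0-0=0; pred: 20+0-4=16
Max prey = 50 at step 1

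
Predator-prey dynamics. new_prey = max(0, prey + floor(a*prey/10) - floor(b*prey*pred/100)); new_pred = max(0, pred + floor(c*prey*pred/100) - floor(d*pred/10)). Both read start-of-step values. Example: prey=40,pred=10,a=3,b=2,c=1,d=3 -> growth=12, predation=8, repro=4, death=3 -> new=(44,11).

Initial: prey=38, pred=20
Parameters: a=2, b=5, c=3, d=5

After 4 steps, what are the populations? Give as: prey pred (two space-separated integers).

Answer: 0 6

Derivation:
Step 1: prey: 38+7-38=7; pred: 20+22-10=32
Step 2: prey: 7+1-11=0; pred: 32+6-16=22
Step 3: prey: 0+0-0=0; pred: 22+0-11=11
Step 4: prey: 0+0-0=0; pred: 11+0-5=6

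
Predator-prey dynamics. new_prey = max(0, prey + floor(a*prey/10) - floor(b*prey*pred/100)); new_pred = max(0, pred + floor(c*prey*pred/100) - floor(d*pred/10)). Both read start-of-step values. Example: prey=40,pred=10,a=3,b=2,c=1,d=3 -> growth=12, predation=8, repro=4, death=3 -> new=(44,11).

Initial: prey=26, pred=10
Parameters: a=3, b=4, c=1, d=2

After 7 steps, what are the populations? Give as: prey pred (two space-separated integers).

Step 1: prey: 26+7-10=23; pred: 10+2-2=10
Step 2: prey: 23+6-9=20; pred: 10+2-2=10
Step 3: prey: 20+6-8=18; pred: 10+2-2=10
Step 4: prey: 18+5-7=16; pred: 10+1-2=9
Step 5: prey: 16+4-5=15; pred: 9+1-1=9
Step 6: prey: 15+4-5=14; pred: 9+1-1=9
Step 7: prey: 14+4-5=13; pred: 9+1-1=9

Answer: 13 9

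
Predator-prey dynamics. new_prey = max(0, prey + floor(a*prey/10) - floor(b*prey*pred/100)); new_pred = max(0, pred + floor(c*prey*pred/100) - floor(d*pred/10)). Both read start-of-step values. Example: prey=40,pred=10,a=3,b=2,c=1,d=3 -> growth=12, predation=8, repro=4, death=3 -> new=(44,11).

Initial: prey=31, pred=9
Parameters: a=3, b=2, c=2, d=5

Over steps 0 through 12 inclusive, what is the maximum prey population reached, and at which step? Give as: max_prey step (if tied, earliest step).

Step 1: prey: 31+9-5=35; pred: 9+5-4=10
Step 2: prey: 35+10-7=38; pred: 10+7-5=12
Step 3: prey: 38+11-9=40; pred: 12+9-6=15
Step 4: prey: 40+12-12=40; pred: 15+12-7=20
Step 5: prey: 40+12-16=36; pred: 20+16-10=26
Step 6: prey: 36+10-18=28; pred: 26+18-13=31
Step 7: prey: 28+8-17=19; pred: 31+17-15=33
Step 8: prey: 19+5-12=12; pred: 33+12-16=29
Step 9: prey: 12+3-6=9; pred: 29+6-14=21
Step 10: prey: 9+2-3=8; pred: 21+3-10=14
Step 11: prey: 8+2-2=8; pred: 14+2-7=9
Step 12: prey: 8+2-1=9; pred: 9+1-4=6
Max prey = 40 at step 3

Answer: 40 3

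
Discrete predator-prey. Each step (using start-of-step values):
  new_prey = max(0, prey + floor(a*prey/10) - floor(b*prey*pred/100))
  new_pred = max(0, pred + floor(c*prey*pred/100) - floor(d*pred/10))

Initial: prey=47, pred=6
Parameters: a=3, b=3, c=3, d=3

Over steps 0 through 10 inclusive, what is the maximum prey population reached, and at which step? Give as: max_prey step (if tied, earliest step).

Answer: 53 1

Derivation:
Step 1: prey: 47+14-8=53; pred: 6+8-1=13
Step 2: prey: 53+15-20=48; pred: 13+20-3=30
Step 3: prey: 48+14-43=19; pred: 30+43-9=64
Step 4: prey: 19+5-36=0; pred: 64+36-19=81
Step 5: prey: 0+0-0=0; pred: 81+0-24=57
Step 6: prey: 0+0-0=0; pred: 57+0-17=40
Step 7: prey: 0+0-0=0; pred: 40+0-12=28
Step 8: prey: 0+0-0=0; pred: 28+0-8=20
Step 9: prey: 0+0-0=0; pred: 20+0-6=14
Step 10: prey: 0+0-0=0; pred: 14+0-4=10
Max prey = 53 at step 1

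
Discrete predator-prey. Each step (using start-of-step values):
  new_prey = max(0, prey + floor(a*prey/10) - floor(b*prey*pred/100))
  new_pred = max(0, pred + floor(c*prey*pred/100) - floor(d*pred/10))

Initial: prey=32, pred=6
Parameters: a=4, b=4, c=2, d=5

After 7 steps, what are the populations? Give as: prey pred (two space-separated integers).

Step 1: prey: 32+12-7=37; pred: 6+3-3=6
Step 2: prey: 37+14-8=43; pred: 6+4-3=7
Step 3: prey: 43+17-12=48; pred: 7+6-3=10
Step 4: prey: 48+19-19=48; pred: 10+9-5=14
Step 5: prey: 48+19-26=41; pred: 14+13-7=20
Step 6: prey: 41+16-32=25; pred: 20+16-10=26
Step 7: prey: 25+10-26=9; pred: 26+13-13=26

Answer: 9 26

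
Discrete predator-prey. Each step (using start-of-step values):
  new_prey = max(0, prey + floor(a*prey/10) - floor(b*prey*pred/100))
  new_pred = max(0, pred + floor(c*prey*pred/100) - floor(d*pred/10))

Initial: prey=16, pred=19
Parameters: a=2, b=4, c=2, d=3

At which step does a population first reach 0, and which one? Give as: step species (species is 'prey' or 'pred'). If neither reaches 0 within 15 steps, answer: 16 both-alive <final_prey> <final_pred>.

Answer: 16 both-alive 2 3

Derivation:
Step 1: prey: 16+3-12=7; pred: 19+6-5=20
Step 2: prey: 7+1-5=3; pred: 20+2-6=16
Step 3: prey: 3+0-1=2; pred: 16+0-4=12
Step 4: prey: 2+0-0=2; pred: 12+0-3=9
Step 5: prey: 2+0-0=2; pred: 9+0-2=7
Step 6: prey: 2+0-0=2; pred: 7+0-2=5
Step 7: prey: 2+0-0=2; pred: 5+0-1=4
Step 8: prey: 2+0-0=2; pred: 4+0-1=3
Step 9: prey: 2+0-0=2; pred: 3+0-0=3
Steps 10-15: state stable at prey=2, pred=3 (no change)
No extinction within 15 steps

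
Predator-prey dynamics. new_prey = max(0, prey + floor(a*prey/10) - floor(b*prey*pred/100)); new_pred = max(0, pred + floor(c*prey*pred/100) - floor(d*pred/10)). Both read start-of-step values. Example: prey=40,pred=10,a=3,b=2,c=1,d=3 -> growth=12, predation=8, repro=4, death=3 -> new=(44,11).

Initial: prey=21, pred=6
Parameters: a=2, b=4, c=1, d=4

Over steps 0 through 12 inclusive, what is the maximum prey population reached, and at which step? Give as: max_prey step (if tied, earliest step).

Step 1: prey: 21+4-5=20; pred: 6+1-2=5
Step 2: prey: 20+4-4=20; pred: 5+1-2=4
Step 3: prey: 20+4-3=21; pred: 4+0-1=3
Step 4: prey: 21+4-2=23; pred: 3+0-1=2
Step 5: prey: 23+4-1=26; pred: 2+0-0=2
Step 6: prey: 26+5-2=29; pred: 2+0-0=2
Step 7: prey: 29+5-2=32; pred: 2+0-0=2
Step 8: prey: 32+6-2=36; pred: 2+0-0=2
Step 9: prey: 36+7-2=41; pred: 2+0-0=2
Step 10: prey: 41+8-3=46; pred: 2+0-0=2
Step 11: prey: 46+9-3=52; pred: 2+0-0=2
Step 12: prey: 52+10-4=58; pred: 2+1-0=3
Max prey = 58 at step 12

Answer: 58 12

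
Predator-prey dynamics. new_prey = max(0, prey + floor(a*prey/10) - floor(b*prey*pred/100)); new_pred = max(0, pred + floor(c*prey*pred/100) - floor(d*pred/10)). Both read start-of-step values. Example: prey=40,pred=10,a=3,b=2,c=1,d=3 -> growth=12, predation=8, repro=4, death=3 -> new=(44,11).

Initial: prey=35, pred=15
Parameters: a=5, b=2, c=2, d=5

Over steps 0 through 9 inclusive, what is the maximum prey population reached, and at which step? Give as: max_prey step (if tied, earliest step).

Step 1: prey: 35+17-10=42; pred: 15+10-7=18
Step 2: prey: 42+21-15=48; pred: 18+15-9=24
Step 3: prey: 48+24-23=49; pred: 24+23-12=35
Step 4: prey: 49+24-34=39; pred: 35+34-17=52
Step 5: prey: 39+19-40=18; pred: 52+40-26=66
Step 6: prey: 18+9-23=4; pred: 66+23-33=56
Step 7: prey: 4+2-4=2; pred: 56+4-28=32
Step 8: prey: 2+1-1=2; pred: 32+1-16=17
Step 9: prey: 2+1-0=3; pred: 17+0-8=9
Max prey = 49 at step 3

Answer: 49 3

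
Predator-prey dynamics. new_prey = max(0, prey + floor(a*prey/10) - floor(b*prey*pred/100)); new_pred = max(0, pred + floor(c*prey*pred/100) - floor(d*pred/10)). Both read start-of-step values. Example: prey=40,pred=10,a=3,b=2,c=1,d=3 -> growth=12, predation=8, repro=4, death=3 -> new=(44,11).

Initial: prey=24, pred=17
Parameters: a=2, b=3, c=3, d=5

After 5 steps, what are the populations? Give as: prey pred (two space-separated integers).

Answer: 3 6

Derivation:
Step 1: prey: 24+4-12=16; pred: 17+12-8=21
Step 2: prey: 16+3-10=9; pred: 21+10-10=21
Step 3: prey: 9+1-5=5; pred: 21+5-10=16
Step 4: prey: 5+1-2=4; pred: 16+2-8=10
Step 5: prey: 4+0-1=3; pred: 10+1-5=6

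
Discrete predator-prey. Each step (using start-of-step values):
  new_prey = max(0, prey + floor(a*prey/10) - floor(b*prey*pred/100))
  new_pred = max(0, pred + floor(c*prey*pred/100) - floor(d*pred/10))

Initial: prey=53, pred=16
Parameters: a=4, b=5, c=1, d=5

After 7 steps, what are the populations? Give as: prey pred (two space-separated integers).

Answer: 25 1

Derivation:
Step 1: prey: 53+21-42=32; pred: 16+8-8=16
Step 2: prey: 32+12-25=19; pred: 16+5-8=13
Step 3: prey: 19+7-12=14; pred: 13+2-6=9
Step 4: prey: 14+5-6=13; pred: 9+1-4=6
Step 5: prey: 13+5-3=15; pred: 6+0-3=3
Step 6: prey: 15+6-2=19; pred: 3+0-1=2
Step 7: prey: 19+7-1=25; pred: 2+0-1=1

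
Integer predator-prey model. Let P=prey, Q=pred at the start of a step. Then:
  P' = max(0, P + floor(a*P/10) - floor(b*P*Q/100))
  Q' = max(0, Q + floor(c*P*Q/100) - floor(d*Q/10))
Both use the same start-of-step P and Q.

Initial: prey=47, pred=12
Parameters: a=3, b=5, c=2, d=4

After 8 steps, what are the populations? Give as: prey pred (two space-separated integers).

Step 1: prey: 47+14-28=33; pred: 12+11-4=19
Step 2: prey: 33+9-31=11; pred: 19+12-7=24
Step 3: prey: 11+3-13=1; pred: 24+5-9=20
Step 4: prey: 1+0-1=0; pred: 20+0-8=12
Step 5: prey: 0+0-0=0; pred: 12+0-4=8
Step 6: prey: 0+0-0=0; pred: 8+0-3=5
Step 7: prey: 0+0-0=0; pred: 5+0-2=3
Step 8: prey: 0+0-0=0; pred: 3+0-1=2

Answer: 0 2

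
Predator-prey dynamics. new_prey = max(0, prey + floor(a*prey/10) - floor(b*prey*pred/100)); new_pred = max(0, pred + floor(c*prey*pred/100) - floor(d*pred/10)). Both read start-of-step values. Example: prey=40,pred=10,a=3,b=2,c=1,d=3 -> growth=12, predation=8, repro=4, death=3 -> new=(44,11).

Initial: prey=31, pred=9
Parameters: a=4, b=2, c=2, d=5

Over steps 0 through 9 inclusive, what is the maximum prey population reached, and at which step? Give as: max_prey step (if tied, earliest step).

Answer: 56 4

Derivation:
Step 1: prey: 31+12-5=38; pred: 9+5-4=10
Step 2: prey: 38+15-7=46; pred: 10+7-5=12
Step 3: prey: 46+18-11=53; pred: 12+11-6=17
Step 4: prey: 53+21-18=56; pred: 17+18-8=27
Step 5: prey: 56+22-30=48; pred: 27+30-13=44
Step 6: prey: 48+19-42=25; pred: 44+42-22=64
Step 7: prey: 25+10-32=3; pred: 64+32-32=64
Step 8: prey: 3+1-3=1; pred: 64+3-32=35
Step 9: prey: 1+0-0=1; pred: 35+0-17=18
Max prey = 56 at step 4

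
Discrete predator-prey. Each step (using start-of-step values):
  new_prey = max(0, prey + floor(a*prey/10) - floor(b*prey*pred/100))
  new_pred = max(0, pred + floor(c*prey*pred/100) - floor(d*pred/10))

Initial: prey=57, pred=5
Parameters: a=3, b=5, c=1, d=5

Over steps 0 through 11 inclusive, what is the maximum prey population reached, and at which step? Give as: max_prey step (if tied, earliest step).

Answer: 63 2

Derivation:
Step 1: prey: 57+17-14=60; pred: 5+2-2=5
Step 2: prey: 60+18-15=63; pred: 5+3-2=6
Step 3: prey: 63+18-18=63; pred: 6+3-3=6
Step 4: prey: 63+18-18=63; pred: 6+3-3=6
Step 5: prey: 63+18-18=63; pred: 6+3-3=6
Step 6: prey: 63+18-18=63; pred: 6+3-3=6
Step 7: prey: 63+18-18=63; pred: 6+3-3=6
Step 8: prey: 63+18-18=63; pred: 6+3-3=6
Step 9: prey: 63+18-18=63; pred: 6+3-3=6
Step 10: prey: 63+18-18=63; pred: 6+3-3=6
Step 11: prey: 63+18-18=63; pred: 6+3-3=6
Max prey = 63 at step 2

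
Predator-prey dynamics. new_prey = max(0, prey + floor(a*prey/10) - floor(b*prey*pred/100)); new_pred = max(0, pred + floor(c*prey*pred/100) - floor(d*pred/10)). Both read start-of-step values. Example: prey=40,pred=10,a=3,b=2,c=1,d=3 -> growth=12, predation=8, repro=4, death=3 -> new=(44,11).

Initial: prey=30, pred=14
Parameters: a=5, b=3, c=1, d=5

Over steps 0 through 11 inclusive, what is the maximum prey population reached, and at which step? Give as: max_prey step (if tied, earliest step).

Answer: 126 8

Derivation:
Step 1: prey: 30+15-12=33; pred: 14+4-7=11
Step 2: prey: 33+16-10=39; pred: 11+3-5=9
Step 3: prey: 39+19-10=48; pred: 9+3-4=8
Step 4: prey: 48+24-11=61; pred: 8+3-4=7
Step 5: prey: 61+30-12=79; pred: 7+4-3=8
Step 6: prey: 79+39-18=100; pred: 8+6-4=10
Step 7: prey: 100+50-30=120; pred: 10+10-5=15
Step 8: prey: 120+60-54=126; pred: 15+18-7=26
Step 9: prey: 126+63-98=91; pred: 26+32-13=45
Step 10: prey: 91+45-122=14; pred: 45+40-22=63
Step 11: prey: 14+7-26=0; pred: 63+8-31=40
Max prey = 126 at step 8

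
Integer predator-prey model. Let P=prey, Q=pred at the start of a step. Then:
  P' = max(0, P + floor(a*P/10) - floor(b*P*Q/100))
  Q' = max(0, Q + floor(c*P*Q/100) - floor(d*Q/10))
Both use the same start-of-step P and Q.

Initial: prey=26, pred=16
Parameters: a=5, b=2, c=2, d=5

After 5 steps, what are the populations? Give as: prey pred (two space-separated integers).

Step 1: prey: 26+13-8=31; pred: 16+8-8=16
Step 2: prey: 31+15-9=37; pred: 16+9-8=17
Step 3: prey: 37+18-12=43; pred: 17+12-8=21
Step 4: prey: 43+21-18=46; pred: 21+18-10=29
Step 5: prey: 46+23-26=43; pred: 29+26-14=41

Answer: 43 41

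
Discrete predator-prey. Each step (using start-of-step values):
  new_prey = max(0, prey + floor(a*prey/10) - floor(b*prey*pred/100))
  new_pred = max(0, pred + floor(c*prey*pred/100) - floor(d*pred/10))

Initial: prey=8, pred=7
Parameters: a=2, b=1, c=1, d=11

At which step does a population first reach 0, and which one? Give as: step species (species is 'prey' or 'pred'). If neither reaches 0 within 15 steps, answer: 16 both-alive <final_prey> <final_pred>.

Answer: 1 pred

Derivation:
Step 1: prey: 8+1-0=9; pred: 7+0-7=0
First extinction: pred at step 1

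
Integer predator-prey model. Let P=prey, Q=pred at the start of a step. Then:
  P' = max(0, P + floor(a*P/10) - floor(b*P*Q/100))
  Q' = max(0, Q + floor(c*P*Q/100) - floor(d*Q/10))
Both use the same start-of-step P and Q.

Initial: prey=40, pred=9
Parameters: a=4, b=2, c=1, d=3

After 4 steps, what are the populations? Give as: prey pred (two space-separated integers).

Answer: 79 19

Derivation:
Step 1: prey: 40+16-7=49; pred: 9+3-2=10
Step 2: prey: 49+19-9=59; pred: 10+4-3=11
Step 3: prey: 59+23-12=70; pred: 11+6-3=14
Step 4: prey: 70+28-19=79; pred: 14+9-4=19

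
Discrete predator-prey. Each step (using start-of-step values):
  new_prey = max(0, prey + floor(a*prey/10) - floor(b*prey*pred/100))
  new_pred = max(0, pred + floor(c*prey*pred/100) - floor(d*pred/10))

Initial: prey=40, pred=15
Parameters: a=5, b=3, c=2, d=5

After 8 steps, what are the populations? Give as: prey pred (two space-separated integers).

Answer: 8 7

Derivation:
Step 1: prey: 40+20-18=42; pred: 15+12-7=20
Step 2: prey: 42+21-25=38; pred: 20+16-10=26
Step 3: prey: 38+19-29=28; pred: 26+19-13=32
Step 4: prey: 28+14-26=16; pred: 32+17-16=33
Step 5: prey: 16+8-15=9; pred: 33+10-16=27
Step 6: prey: 9+4-7=6; pred: 27+4-13=18
Step 7: prey: 6+3-3=6; pred: 18+2-9=11
Step 8: prey: 6+3-1=8; pred: 11+1-5=7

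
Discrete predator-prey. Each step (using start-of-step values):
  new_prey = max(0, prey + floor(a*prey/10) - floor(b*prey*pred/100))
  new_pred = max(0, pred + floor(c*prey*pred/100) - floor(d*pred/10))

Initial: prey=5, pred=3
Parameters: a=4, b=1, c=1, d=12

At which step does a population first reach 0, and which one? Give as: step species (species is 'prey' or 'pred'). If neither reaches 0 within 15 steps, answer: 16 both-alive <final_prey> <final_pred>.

Step 1: prey: 5+2-0=7; pred: 3+0-3=0
First extinction: pred at step 1

Answer: 1 pred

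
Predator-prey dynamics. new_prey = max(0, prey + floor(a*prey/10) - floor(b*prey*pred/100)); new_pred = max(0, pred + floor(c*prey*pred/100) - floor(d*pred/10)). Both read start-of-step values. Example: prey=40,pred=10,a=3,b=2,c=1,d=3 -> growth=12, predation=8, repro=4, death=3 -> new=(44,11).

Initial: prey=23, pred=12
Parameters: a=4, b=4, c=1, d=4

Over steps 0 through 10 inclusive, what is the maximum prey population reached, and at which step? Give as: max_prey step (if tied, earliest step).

Step 1: prey: 23+9-11=21; pred: 12+2-4=10
Step 2: prey: 21+8-8=21; pred: 10+2-4=8
Step 3: prey: 21+8-6=23; pred: 8+1-3=6
Step 4: prey: 23+9-5=27; pred: 6+1-2=5
Step 5: prey: 27+10-5=32; pred: 5+1-2=4
Step 6: prey: 32+12-5=39; pred: 4+1-1=4
Step 7: prey: 39+15-6=48; pred: 4+1-1=4
Step 8: prey: 48+19-7=60; pred: 4+1-1=4
Step 9: prey: 60+24-9=75; pred: 4+2-1=5
Step 10: prey: 75+30-15=90; pred: 5+3-2=6
Max prey = 90 at step 10

Answer: 90 10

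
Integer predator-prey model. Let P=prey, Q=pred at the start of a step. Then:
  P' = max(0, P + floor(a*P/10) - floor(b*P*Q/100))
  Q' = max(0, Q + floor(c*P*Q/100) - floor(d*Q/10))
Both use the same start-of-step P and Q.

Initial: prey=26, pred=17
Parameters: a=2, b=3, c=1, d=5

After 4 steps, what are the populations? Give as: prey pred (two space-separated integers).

Step 1: prey: 26+5-13=18; pred: 17+4-8=13
Step 2: prey: 18+3-7=14; pred: 13+2-6=9
Step 3: prey: 14+2-3=13; pred: 9+1-4=6
Step 4: prey: 13+2-2=13; pred: 6+0-3=3

Answer: 13 3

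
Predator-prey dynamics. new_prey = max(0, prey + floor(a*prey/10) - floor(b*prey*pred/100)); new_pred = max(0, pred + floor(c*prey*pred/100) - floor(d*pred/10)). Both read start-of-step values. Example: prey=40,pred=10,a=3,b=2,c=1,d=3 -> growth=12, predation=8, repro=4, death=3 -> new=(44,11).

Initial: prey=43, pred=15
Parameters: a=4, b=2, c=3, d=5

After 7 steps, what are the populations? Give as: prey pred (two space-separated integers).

Step 1: prey: 43+17-12=48; pred: 15+19-7=27
Step 2: prey: 48+19-25=42; pred: 27+38-13=52
Step 3: prey: 42+16-43=15; pred: 52+65-26=91
Step 4: prey: 15+6-27=0; pred: 91+40-45=86
Step 5: prey: 0+0-0=0; pred: 86+0-43=43
Step 6: prey: 0+0-0=0; pred: 43+0-21=22
Step 7: prey: 0+0-0=0; pred: 22+0-11=11

Answer: 0 11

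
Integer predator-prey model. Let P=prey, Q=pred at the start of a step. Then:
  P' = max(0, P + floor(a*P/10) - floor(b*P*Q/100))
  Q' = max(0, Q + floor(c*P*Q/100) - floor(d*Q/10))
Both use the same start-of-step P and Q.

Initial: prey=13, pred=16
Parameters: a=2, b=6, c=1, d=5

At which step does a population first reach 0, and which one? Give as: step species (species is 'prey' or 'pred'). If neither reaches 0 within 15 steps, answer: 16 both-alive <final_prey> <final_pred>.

Step 1: prey: 13+2-12=3; pred: 16+2-8=10
Step 2: prey: 3+0-1=2; pred: 10+0-5=5
Step 3: prey: 2+0-0=2; pred: 5+0-2=3
Step 4: prey: 2+0-0=2; pred: 3+0-1=2
Step 5: prey: 2+0-0=2; pred: 2+0-1=1
Step 6: prey: 2+0-0=2; pred: 1+0-0=1
Steps 7-15: state stable at prey=2, pred=1 (no change)
No extinction within 15 steps

Answer: 16 both-alive 2 1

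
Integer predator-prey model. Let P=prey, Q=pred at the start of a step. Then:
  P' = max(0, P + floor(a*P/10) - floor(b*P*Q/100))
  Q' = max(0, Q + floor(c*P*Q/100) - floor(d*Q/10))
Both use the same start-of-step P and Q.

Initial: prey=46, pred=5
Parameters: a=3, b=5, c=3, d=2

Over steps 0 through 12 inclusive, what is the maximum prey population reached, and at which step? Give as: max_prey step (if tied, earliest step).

Answer: 48 1

Derivation:
Step 1: prey: 46+13-11=48; pred: 5+6-1=10
Step 2: prey: 48+14-24=38; pred: 10+14-2=22
Step 3: prey: 38+11-41=8; pred: 22+25-4=43
Step 4: prey: 8+2-17=0; pred: 43+10-8=45
Step 5: prey: 0+0-0=0; pred: 45+0-9=36
Step 6: prey: 0+0-0=0; pred: 36+0-7=29
Step 7: prey: 0+0-0=0; pred: 29+0-5=24
Step 8: prey: 0+0-0=0; pred: 24+0-4=20
Step 9: prey: 0+0-0=0; pred: 20+0-4=16
Step 10: prey: 0+0-0=0; pred: 16+0-3=13
Step 11: prey: 0+0-0=0; pred: 13+0-2=11
Step 12: prey: 0+0-0=0; pred: 11+0-2=9
Max prey = 48 at step 1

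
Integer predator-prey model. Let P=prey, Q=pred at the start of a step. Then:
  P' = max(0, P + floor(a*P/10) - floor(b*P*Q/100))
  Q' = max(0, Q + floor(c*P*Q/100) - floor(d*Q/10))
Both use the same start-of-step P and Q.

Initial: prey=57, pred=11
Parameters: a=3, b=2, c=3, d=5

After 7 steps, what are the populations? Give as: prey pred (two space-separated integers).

Step 1: prey: 57+17-12=62; pred: 11+18-5=24
Step 2: prey: 62+18-29=51; pred: 24+44-12=56
Step 3: prey: 51+15-57=9; pred: 56+85-28=113
Step 4: prey: 9+2-20=0; pred: 113+30-56=87
Step 5: prey: 0+0-0=0; pred: 87+0-43=44
Step 6: prey: 0+0-0=0; pred: 44+0-22=22
Step 7: prey: 0+0-0=0; pred: 22+0-11=11

Answer: 0 11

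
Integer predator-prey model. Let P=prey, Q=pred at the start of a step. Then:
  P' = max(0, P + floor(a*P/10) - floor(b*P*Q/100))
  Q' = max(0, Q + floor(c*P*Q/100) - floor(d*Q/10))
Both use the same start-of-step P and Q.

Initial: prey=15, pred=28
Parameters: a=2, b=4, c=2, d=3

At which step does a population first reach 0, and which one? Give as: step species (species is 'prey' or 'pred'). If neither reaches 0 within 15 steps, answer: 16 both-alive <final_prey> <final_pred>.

Step 1: prey: 15+3-16=2; pred: 28+8-8=28
Step 2: prey: 2+0-2=0; pred: 28+1-8=21
First extinction: prey at step 2

Answer: 2 prey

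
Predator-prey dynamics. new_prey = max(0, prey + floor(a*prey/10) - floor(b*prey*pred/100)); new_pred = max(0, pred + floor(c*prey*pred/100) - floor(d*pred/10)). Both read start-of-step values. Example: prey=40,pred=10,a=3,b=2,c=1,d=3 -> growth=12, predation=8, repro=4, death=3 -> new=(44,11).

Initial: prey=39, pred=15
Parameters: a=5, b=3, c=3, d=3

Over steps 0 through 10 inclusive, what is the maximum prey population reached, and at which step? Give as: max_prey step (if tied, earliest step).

Answer: 41 1

Derivation:
Step 1: prey: 39+19-17=41; pred: 15+17-4=28
Step 2: prey: 41+20-34=27; pred: 28+34-8=54
Step 3: prey: 27+13-43=0; pred: 54+43-16=81
Step 4: prey: 0+0-0=0; pred: 81+0-24=57
Step 5: prey: 0+0-0=0; pred: 57+0-17=40
Step 6: prey: 0+0-0=0; pred: 40+0-12=28
Step 7: prey: 0+0-0=0; pred: 28+0-8=20
Step 8: prey: 0+0-0=0; pred: 20+0-6=14
Step 9: prey: 0+0-0=0; pred: 14+0-4=10
Step 10: prey: 0+0-0=0; pred: 10+0-3=7
Max prey = 41 at step 1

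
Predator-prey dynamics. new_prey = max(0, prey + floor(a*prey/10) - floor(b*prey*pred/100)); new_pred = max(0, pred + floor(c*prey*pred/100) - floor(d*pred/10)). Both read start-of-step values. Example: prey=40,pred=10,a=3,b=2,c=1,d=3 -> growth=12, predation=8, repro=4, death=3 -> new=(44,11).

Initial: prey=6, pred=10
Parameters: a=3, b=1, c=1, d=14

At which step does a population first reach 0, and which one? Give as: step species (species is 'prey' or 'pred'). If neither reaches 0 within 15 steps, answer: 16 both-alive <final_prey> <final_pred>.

Step 1: prey: 6+1-0=7; pred: 10+0-14=0
First extinction: pred at step 1

Answer: 1 pred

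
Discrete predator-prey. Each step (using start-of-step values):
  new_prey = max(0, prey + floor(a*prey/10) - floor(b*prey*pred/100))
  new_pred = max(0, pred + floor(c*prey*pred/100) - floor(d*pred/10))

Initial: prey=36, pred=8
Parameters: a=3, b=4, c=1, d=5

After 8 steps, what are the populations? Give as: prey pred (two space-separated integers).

Answer: 92 4

Derivation:
Step 1: prey: 36+10-11=35; pred: 8+2-4=6
Step 2: prey: 35+10-8=37; pred: 6+2-3=5
Step 3: prey: 37+11-7=41; pred: 5+1-2=4
Step 4: prey: 41+12-6=47; pred: 4+1-2=3
Step 5: prey: 47+14-5=56; pred: 3+1-1=3
Step 6: prey: 56+16-6=66; pred: 3+1-1=3
Step 7: prey: 66+19-7=78; pred: 3+1-1=3
Step 8: prey: 78+23-9=92; pred: 3+2-1=4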